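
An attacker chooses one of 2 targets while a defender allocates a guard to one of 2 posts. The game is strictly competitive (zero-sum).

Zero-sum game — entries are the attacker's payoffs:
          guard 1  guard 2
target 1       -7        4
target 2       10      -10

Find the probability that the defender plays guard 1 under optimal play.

Row minima are -7 and -10, so the attacker's maximin is -7; column maxima are 10 and 4, so the defender's minimax is 4. These differ, so the equilibrium is in mixed strategies.
Let the defender play guard 1 with probability q. The attacker is indifferent when −7q + 4(1−q) = 10q − 10(1−q), giving q = 14/31.

14/31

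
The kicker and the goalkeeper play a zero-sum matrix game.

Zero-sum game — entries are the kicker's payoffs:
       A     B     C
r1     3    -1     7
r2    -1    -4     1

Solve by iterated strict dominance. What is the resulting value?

Column C is strictly dominated by A for the goalkeeper (3<7, -1<1); eliminate C.
Column A is strictly dominated by B for the goalkeeper (-1<3, -4<-1); eliminate A.
Row r2 is strictly dominated by row r1 (-1>-4); eliminate r2.
Only (r1, B) remains, with payoff -1.

-1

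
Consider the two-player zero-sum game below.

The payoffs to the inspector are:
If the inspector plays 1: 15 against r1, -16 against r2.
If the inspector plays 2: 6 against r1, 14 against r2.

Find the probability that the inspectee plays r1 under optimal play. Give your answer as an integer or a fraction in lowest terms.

Row minima are -16 and 6, so the inspector's maximin is 6; column maxima are 15 and 14, so the inspectee's minimax is 14. These differ, so the equilibrium is in mixed strategies.
Let the inspectee play r1 with probability q. The inspector is indifferent when 15q − 16(1−q) = 6q + 14(1−q), giving q = 10/13.

10/13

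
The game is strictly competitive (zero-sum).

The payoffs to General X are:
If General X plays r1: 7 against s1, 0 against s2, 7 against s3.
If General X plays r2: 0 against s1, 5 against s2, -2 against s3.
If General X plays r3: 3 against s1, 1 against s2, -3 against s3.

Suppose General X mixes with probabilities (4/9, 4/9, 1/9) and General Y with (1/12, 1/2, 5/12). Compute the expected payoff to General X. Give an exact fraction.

Against (1/12, 1/2, 5/12), each row's expected payoff is r1: 7/2; r2: 5/3; r3: -1/2.
Taking the (4/9, 4/9, 1/9)-weighted average: (4/9)·(7/2) + (4/9)·(5/3) + (1/9)·(-1/2) = 121/54.

121/54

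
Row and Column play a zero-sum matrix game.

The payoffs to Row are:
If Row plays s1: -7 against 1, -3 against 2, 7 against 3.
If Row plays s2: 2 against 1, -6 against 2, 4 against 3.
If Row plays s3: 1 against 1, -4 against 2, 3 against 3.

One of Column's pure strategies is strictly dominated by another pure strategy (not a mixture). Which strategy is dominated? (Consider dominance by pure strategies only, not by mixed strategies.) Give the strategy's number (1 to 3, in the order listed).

Column prefers columns that give Row less. Compare 3 with 1: -7 < 7, 2 < 4, 1 < 3.
So 1 strictly dominates 3 for Column; 3 is strictly dominated.

3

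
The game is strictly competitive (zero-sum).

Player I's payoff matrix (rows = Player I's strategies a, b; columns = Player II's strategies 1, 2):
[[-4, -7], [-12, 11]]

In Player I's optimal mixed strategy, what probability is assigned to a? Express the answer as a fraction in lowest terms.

Row minima are -7 and -12, so Player I's maximin is -7; column maxima are -4 and 11, so Player II's minimax is -4. These differ, so the equilibrium is in mixed strategies.
Let Player I play a with probability p. Player II is indifferent when −4p − 12(1−p) = −7p + 11(1−p), giving p = 23/26.

23/26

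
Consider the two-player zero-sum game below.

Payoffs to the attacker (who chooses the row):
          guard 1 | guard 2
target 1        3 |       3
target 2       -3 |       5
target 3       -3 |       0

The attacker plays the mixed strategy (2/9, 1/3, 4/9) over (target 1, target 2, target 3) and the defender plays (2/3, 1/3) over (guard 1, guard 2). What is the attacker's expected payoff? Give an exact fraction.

-1/3

Against (2/3, 1/3), each row's expected payoff is target 1: 3; target 2: -1/3; target 3: -2.
Taking the (2/9, 1/3, 4/9)-weighted average: (2/9)·(3) + (1/3)·(-1/3) + (4/9)·(-2) = -1/3.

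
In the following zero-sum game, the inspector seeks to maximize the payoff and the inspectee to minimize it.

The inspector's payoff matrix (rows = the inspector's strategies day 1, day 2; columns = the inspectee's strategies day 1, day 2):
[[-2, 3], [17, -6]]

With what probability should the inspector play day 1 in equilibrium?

Row minima are -2 and -6, so the inspector's maximin is -2; column maxima are 17 and 3, so the inspectee's minimax is 3. These differ, so the equilibrium is in mixed strategies.
Let the inspector play day 1 with probability p. The inspectee is indifferent when −2p + 17(1−p) = 3p − 6(1−p), giving p = 23/28.

23/28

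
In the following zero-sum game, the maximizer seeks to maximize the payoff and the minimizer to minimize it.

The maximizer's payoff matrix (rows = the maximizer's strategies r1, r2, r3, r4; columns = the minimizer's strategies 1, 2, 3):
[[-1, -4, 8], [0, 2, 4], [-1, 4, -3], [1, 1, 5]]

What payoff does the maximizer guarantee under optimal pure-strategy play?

1

Row minima: -4, 0, -3, 1 → the maximizer's maximin is 1.
Column maxima: 1, 4, 8 → the minimizer's minimax is 1.
They coincide at (r4, 1), so the value is 1.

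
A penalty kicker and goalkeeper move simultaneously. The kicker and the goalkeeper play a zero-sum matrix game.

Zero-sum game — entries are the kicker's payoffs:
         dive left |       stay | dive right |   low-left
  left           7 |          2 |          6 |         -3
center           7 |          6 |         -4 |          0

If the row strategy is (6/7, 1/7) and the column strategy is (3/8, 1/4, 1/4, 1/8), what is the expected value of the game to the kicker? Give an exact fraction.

229/56

Against (3/8, 1/4, 1/4, 1/8), each row's expected payoff is left: 17/4; center: 25/8.
Taking the (6/7, 1/7)-weighted average: (6/7)·(17/4) + (1/7)·(25/8) = 229/56.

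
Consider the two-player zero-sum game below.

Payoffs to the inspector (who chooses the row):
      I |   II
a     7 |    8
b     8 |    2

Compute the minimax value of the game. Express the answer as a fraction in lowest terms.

Row minima are 7 and 2, so the inspector's maximin is 7; column maxima are 8 and 8, so the inspectee's minimax is 8. These differ, so the equilibrium is in mixed strategies.
Let the inspector play a with probability p. The inspectee is indifferent when 7p + 8(1−p) = 8p + 2(1−p), giving p = 6/7.
Let the inspectee play I with probability q. The inspector is indifferent when 7q + 8(1−q) = 8q + 2(1−q), giving q = 6/7.
The value is 7·(6/7) + (8)·(1/7) = 50/7.

50/7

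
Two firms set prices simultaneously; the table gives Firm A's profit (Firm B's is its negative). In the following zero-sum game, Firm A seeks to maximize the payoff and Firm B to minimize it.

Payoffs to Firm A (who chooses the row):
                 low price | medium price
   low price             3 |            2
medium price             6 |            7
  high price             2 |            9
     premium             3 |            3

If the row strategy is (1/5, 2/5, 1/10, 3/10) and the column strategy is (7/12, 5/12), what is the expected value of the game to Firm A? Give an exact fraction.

Against (7/12, 5/12), each row's expected payoff is low price: 31/12; medium price: 77/12; high price: 59/12; premium: 3.
Taking the (1/5, 2/5, 1/10, 3/10)-weighted average: (1/5)·(31/12) + (2/5)·(77/12) + (1/10)·(59/12) + (3/10)·(3) = 179/40.

179/40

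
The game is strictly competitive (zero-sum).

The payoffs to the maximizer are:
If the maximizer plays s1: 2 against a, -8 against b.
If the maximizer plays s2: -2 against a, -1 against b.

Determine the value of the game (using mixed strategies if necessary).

Row minima are -8 and -2, so the maximizer's maximin is -2; column maxima are 2 and -1, so the minimizer's minimax is -1. These differ, so the equilibrium is in mixed strategies.
Let the maximizer play s1 with probability p. The minimizer is indifferent when 2p − 2(1−p) = −8p − (1−p), giving p = 1/11.
Let the minimizer play a with probability q. The maximizer is indifferent when 2q − 8(1−q) = −2q − (1−q), giving q = 7/11.
The value is 2·(7/11) + (-8)·(4/11) = -18/11.

-18/11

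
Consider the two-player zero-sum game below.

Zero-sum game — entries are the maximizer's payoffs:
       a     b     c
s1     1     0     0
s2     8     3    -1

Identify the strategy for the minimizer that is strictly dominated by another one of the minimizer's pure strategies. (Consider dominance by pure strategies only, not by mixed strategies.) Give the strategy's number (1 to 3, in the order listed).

The minimizer prefers columns that give the maximizer less. Compare a with b: 0 < 1, 3 < 8.
So b strictly dominates a for the minimizer; a is strictly dominated.

1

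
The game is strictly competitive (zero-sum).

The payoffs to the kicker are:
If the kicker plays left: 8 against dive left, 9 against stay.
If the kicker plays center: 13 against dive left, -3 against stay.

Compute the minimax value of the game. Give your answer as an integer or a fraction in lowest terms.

141/17

Row minima are 8 and -3, so the kicker's maximin is 8; column maxima are 13 and 9, so the goalkeeper's minimax is 9. These differ, so the equilibrium is in mixed strategies.
Let the kicker play left with probability p. The goalkeeper is indifferent when 8p + 13(1−p) = 9p − 3(1−p), giving p = 16/17.
Let the goalkeeper play dive left with probability q. The kicker is indifferent when 8q + 9(1−q) = 13q − 3(1−q), giving q = 12/17.
The value is 8·(12/17) + (9)·(5/17) = 141/17.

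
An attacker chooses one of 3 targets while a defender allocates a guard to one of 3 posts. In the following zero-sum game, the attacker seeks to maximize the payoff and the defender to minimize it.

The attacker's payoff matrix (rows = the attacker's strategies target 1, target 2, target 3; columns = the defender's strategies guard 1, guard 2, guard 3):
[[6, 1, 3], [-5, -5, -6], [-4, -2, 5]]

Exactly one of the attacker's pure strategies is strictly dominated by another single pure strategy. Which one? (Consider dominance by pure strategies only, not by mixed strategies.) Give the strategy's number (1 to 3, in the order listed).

2

Compare target 2 with target 1: 6 > -5, 1 > -5, 3 > -6.
So target 1 strictly dominates target 2 for the attacker; target 2 is strictly dominated.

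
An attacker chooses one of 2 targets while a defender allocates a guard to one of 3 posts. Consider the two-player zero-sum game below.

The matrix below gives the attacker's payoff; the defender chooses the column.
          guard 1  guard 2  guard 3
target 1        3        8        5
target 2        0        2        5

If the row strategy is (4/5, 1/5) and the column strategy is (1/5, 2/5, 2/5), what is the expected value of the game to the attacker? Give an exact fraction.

26/5

Against (1/5, 2/5, 2/5), each row's expected payoff is target 1: 29/5; target 2: 14/5.
Taking the (4/5, 1/5)-weighted average: (4/5)·(29/5) + (1/5)·(14/5) = 26/5.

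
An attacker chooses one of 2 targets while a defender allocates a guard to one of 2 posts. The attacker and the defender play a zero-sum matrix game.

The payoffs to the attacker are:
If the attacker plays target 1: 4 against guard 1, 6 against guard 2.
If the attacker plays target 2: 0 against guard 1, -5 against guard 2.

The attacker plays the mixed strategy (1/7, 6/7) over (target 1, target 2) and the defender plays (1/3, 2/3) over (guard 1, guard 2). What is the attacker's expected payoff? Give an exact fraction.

Against (1/3, 2/3), each row's expected payoff is target 1: 16/3; target 2: -10/3.
Taking the (1/7, 6/7)-weighted average: (1/7)·(16/3) + (6/7)·(-10/3) = -44/21.

-44/21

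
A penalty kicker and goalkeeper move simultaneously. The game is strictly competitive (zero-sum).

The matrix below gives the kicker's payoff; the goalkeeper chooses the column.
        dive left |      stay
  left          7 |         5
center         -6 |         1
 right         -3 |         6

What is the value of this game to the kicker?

57/11

Row center is strictly dominated by row right, so the kicker never plays it.
The remaining 2×2 game on (left, right) × (dive left, stay) has no saddle point. Let the kicker play left with probability p; indifference gives 7p − 3(1−p) = 5p + 6(1−p), so p = 9/11.
Similarly the goalkeeper's optimal q on dive left is 1/11, and the value is 7·(1/11) + (5)·(10/11) = 57/11.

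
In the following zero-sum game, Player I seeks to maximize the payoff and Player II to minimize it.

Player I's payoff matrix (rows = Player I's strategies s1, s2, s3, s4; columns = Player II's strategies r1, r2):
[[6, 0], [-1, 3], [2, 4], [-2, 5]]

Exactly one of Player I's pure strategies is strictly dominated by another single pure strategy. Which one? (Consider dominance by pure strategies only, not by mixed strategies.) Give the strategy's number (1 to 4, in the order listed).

Compare s2 with s3: 2 > -1, 4 > 3.
So s3 strictly dominates s2 for Player I; s2 is strictly dominated.

2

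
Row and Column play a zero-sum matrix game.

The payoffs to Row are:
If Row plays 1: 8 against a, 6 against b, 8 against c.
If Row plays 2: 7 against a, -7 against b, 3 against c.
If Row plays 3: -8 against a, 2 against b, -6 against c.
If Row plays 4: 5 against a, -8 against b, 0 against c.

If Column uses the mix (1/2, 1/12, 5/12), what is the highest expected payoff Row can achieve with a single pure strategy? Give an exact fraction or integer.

1: (8)·(1/2) + (6)·(1/12) + (8)·(5/12) = 47/6.
2: (7)·(1/2) + (-7)·(1/12) + (3)·(5/12) = 25/6.
3: (-8)·(1/2) + (2)·(1/12) + (-6)·(5/12) = -19/3.
4: (5)·(1/2) + (-8)·(1/12) + (0)·(5/12) = 11/6.
The best pure response is 1 with expected payoff 47/6.

47/6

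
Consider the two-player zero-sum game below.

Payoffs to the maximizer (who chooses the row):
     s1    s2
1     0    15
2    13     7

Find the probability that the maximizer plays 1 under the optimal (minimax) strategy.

2/7

Row minima are 0 and 7, so the maximizer's maximin is 7; column maxima are 13 and 15, so the minimizer's minimax is 13. These differ, so the equilibrium is in mixed strategies.
Let the maximizer play 1 with probability p. The minimizer is indifferent when 13(1−p) = 15p + 7(1−p), giving p = 2/7.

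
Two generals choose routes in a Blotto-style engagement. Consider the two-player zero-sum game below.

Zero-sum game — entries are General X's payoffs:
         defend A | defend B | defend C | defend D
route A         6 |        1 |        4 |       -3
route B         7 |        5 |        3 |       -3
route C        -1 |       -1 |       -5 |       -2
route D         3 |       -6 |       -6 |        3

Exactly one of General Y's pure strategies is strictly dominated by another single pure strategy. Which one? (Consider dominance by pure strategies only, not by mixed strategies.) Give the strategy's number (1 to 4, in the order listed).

General Y prefers columns that give General X less. Compare defend A with defend C: 4 < 6, 3 < 7, -5 < -1, -6 < 3.
So defend C strictly dominates defend A for General Y; defend A is strictly dominated.

1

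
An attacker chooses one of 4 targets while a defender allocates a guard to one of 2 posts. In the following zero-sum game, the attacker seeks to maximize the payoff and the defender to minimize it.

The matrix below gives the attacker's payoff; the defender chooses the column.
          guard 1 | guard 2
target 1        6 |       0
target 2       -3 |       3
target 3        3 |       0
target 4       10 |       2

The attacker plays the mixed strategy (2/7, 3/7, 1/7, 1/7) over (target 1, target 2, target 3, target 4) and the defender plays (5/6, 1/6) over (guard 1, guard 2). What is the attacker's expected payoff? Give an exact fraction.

Against (5/6, 1/6), each row's expected payoff is target 1: 5; target 2: -2; target 3: 5/2; target 4: 26/3.
Taking the (2/7, 3/7, 1/7, 1/7)-weighted average: (2/7)·(5) + (3/7)·(-2) + (1/7)·(5/2) + (1/7)·(26/3) = 13/6.

13/6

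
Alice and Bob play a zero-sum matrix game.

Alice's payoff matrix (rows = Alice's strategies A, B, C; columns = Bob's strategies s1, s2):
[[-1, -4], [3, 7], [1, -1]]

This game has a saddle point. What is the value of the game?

3

Row minima: -4, 3, -1 → Alice's maximin is 3.
Column maxima: 3, 7 → Bob's minimax is 3.
They coincide at (B, s1), so the value is 3.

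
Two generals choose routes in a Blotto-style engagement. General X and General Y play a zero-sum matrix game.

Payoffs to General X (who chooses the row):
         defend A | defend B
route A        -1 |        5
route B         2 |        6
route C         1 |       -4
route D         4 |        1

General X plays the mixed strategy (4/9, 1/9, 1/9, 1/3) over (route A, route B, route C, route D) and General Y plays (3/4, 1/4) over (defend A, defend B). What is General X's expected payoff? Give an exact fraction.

29/18

Against (3/4, 1/4), each row's expected payoff is route A: 1/2; route B: 3; route C: -1/4; route D: 13/4.
Taking the (4/9, 1/9, 1/9, 1/3)-weighted average: (4/9)·(1/2) + (1/9)·(3) + (1/9)·(-1/4) + (1/3)·(13/4) = 29/18.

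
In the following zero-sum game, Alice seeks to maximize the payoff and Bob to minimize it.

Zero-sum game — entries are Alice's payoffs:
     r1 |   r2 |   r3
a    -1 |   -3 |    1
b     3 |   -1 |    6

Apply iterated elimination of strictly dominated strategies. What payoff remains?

Row a is strictly dominated by row b (3>-1, -1>-3, 6>1); eliminate a.
Column r1 is strictly dominated by r2 for Bob (-1<3); eliminate r1.
Column r3 is strictly dominated by r2 for Bob (-1<6); eliminate r3.
Only (b, r2) remains, with payoff -1.

-1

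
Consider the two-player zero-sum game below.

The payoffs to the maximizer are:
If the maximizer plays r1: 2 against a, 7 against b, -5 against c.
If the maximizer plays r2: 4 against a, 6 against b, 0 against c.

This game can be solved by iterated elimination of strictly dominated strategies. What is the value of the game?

Column a is strictly dominated by c for the minimizer (-5<2, 0<4); eliminate a.
Column b is strictly dominated by c for the minimizer (-5<7, 0<6); eliminate b.
Row r1 is strictly dominated by row r2 (0>-5); eliminate r1.
Only (r2, c) remains, with payoff 0.

0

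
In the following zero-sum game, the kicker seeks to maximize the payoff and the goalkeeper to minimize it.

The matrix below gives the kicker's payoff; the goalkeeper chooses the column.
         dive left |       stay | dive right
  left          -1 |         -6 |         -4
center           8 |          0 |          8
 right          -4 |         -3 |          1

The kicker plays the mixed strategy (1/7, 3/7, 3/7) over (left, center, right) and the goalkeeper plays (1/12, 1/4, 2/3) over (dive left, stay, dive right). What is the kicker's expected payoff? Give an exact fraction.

25/14

Against (1/12, 1/4, 2/3), each row's expected payoff is left: -17/4; center: 6; right: -5/12.
Taking the (1/7, 3/7, 3/7)-weighted average: (1/7)·(-17/4) + (3/7)·(6) + (3/7)·(-5/12) = 25/14.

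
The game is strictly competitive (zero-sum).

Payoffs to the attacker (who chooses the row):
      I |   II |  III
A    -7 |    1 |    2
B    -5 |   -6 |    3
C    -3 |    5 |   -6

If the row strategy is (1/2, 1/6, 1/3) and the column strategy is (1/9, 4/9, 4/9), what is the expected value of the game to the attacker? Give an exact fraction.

Against (1/9, 4/9, 4/9), each row's expected payoff is A: 5/9; B: -17/9; C: -7/9.
Taking the (1/2, 1/6, 1/3)-weighted average: (1/2)·(5/9) + (1/6)·(-17/9) + (1/3)·(-7/9) = -8/27.

-8/27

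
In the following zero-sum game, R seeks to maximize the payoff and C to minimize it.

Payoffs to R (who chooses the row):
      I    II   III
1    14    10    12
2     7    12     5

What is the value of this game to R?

Column I is strictly dominated by III for C (it gives R more in every row).
The remaining 2×2 game on (1, 2) × (II, III) has no saddle point. Let R play 1 with probability p; indifference gives 10p + 12(1−p) = 12p + 5(1−p), so p = 7/9.
Similarly C's optimal q on II is 7/9, and the value is 10·(7/9) + (12)·(2/9) = 94/9.

94/9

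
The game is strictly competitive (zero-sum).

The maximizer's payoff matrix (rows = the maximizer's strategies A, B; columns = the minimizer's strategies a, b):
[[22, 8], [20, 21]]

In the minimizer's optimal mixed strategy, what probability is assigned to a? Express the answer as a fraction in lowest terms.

13/15

Row minima are 8 and 20, so the maximizer's maximin is 20; column maxima are 22 and 21, so the minimizer's minimax is 21. These differ, so the equilibrium is in mixed strategies.
Let the minimizer play a with probability q. The maximizer is indifferent when 22q + 8(1−q) = 20q + 21(1−q), giving q = 13/15.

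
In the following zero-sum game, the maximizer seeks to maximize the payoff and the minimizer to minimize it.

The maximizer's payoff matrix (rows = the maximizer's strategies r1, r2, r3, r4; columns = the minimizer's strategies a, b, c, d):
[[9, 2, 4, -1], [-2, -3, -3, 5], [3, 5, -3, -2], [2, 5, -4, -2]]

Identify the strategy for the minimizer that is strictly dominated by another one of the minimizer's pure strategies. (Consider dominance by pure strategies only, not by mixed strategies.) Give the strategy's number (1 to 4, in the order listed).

1

The minimizer prefers columns that give the maximizer less. Compare a with c: 4 < 9, -3 < -2, -3 < 3, -4 < 2.
So c strictly dominates a for the minimizer; a is strictly dominated.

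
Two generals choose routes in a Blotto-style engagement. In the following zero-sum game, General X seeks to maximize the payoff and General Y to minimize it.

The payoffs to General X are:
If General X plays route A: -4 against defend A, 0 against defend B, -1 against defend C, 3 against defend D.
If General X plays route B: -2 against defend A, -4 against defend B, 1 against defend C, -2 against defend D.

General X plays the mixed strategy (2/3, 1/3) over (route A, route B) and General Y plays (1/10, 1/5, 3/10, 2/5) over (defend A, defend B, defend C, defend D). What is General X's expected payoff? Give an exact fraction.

Against (1/10, 1/5, 3/10, 2/5), each row's expected payoff is route A: 1/2; route B: -3/2.
Taking the (2/3, 1/3)-weighted average: (2/3)·(1/2) + (1/3)·(-3/2) = -1/6.

-1/6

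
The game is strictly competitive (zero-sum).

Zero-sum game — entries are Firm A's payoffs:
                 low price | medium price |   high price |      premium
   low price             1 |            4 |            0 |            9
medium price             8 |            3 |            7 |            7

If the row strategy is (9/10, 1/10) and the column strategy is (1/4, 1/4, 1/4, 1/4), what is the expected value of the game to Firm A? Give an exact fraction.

151/40

Against (1/4, 1/4, 1/4, 1/4), each row's expected payoff is low price: 7/2; medium price: 25/4.
Taking the (9/10, 1/10)-weighted average: (9/10)·(7/2) + (1/10)·(25/4) = 151/40.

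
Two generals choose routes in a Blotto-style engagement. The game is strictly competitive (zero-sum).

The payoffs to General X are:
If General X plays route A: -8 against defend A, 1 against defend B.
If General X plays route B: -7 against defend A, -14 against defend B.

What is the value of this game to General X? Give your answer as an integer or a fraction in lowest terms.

-119/16

Row minima are -8 and -14, so General X's maximin is -8; column maxima are -7 and 1, so General Y's minimax is -7. These differ, so the equilibrium is in mixed strategies.
Let General X play route A with probability p. General Y is indifferent when −8p − 7(1−p) = p − 14(1−p), giving p = 7/16.
Let General Y play defend A with probability q. General X is indifferent when −8q + (1−q) = −7q − 14(1−q), giving q = 15/16.
The value is -8·(15/16) + (1)·(1/16) = -119/16.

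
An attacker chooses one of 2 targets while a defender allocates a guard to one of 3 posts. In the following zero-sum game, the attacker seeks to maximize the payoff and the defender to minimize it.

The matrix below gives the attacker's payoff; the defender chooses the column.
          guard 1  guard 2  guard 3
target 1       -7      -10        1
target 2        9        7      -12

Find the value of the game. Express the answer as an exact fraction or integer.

Column guard 1 is strictly dominated by guard 2 for the defender (it gives the attacker more in every row).
The remaining 2×2 game on (target 1, target 2) × (guard 2, guard 3) has no saddle point. Let the attacker play target 1 with probability p; indifference gives −10p + 7(1−p) = p − 12(1−p), so p = 19/30.
Similarly the defender's optimal q on guard 2 is 13/30, and the value is -10·(13/30) + (1)·(17/30) = -113/30.

-113/30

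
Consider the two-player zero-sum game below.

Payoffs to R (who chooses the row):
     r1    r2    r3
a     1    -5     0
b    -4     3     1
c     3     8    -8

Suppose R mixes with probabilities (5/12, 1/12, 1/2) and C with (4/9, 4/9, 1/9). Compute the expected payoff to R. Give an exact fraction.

133/108

Against (4/9, 4/9, 1/9), each row's expected payoff is a: -16/9; b: -1/3; c: 4.
Taking the (5/12, 1/12, 1/2)-weighted average: (5/12)·(-16/9) + (1/12)·(-1/3) + (1/2)·(4) = 133/108.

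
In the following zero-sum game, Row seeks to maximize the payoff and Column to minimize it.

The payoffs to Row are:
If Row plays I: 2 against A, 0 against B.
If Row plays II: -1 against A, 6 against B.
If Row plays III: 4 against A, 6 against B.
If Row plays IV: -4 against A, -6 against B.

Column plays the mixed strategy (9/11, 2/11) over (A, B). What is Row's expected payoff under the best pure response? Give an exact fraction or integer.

I: (2)·(9/11) + (0)·(2/11) = 18/11.
II: (-1)·(9/11) + (6)·(2/11) = 3/11.
III: (4)·(9/11) + (6)·(2/11) = 48/11.
IV: (-4)·(9/11) + (-6)·(2/11) = -48/11.
The best pure response is III with expected payoff 48/11.

48/11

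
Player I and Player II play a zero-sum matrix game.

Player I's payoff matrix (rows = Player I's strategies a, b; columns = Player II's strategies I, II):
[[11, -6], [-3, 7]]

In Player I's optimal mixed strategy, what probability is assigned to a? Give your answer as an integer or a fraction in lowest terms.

Row minima are -6 and -3, so Player I's maximin is -3; column maxima are 11 and 7, so Player II's minimax is 7. These differ, so the equilibrium is in mixed strategies.
Let Player I play a with probability p. Player II is indifferent when 11p − 3(1−p) = −6p + 7(1−p), giving p = 10/27.

10/27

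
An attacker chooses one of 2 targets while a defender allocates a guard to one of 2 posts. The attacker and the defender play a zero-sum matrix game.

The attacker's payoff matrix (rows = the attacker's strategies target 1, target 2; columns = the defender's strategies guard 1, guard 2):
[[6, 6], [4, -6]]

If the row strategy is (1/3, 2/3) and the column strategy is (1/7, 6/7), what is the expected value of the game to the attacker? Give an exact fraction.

-22/21

Against (1/7, 6/7), each row's expected payoff is target 1: 6; target 2: -32/7.
Taking the (1/3, 2/3)-weighted average: (1/3)·(6) + (2/3)·(-32/7) = -22/21.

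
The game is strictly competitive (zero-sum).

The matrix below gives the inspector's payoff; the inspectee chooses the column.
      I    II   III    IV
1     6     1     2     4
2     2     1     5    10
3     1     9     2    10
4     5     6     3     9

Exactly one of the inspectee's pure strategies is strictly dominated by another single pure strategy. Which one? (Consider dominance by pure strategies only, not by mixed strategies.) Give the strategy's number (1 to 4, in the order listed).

4

The inspectee prefers columns that give the inspector less. Compare IV with II: 1 < 4, 1 < 10, 9 < 10, 6 < 9.
So II strictly dominates IV for the inspectee; IV is strictly dominated.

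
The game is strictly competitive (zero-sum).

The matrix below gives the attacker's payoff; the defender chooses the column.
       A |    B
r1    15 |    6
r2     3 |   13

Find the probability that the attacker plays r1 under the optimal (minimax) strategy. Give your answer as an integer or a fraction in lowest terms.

Row minima are 6 and 3, so the attacker's maximin is 6; column maxima are 15 and 13, so the defender's minimax is 13. These differ, so the equilibrium is in mixed strategies.
Let the attacker play r1 with probability p. The defender is indifferent when 15p + 3(1−p) = 6p + 13(1−p), giving p = 10/19.

10/19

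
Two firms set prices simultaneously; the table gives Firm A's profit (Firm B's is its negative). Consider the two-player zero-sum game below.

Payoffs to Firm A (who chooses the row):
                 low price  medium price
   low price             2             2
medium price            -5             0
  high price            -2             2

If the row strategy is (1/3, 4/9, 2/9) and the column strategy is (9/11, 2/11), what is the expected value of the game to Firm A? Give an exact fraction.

Against (9/11, 2/11), each row's expected payoff is low price: 2; medium price: -45/11; high price: -14/11.
Taking the (1/3, 4/9, 2/9)-weighted average: (1/3)·(2) + (4/9)·(-45/11) + (2/9)·(-14/11) = -142/99.

-142/99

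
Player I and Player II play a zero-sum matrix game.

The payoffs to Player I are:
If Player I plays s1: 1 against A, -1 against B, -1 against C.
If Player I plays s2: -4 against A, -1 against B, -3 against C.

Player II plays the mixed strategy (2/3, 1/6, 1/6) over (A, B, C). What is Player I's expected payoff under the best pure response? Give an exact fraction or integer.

s1: (1)·(2/3) + (-1)·(1/6) + (-1)·(1/6) = 1/3.
s2: (-4)·(2/3) + (-1)·(1/6) + (-3)·(1/6) = -10/3.
The best pure response is s1 with expected payoff 1/3.

1/3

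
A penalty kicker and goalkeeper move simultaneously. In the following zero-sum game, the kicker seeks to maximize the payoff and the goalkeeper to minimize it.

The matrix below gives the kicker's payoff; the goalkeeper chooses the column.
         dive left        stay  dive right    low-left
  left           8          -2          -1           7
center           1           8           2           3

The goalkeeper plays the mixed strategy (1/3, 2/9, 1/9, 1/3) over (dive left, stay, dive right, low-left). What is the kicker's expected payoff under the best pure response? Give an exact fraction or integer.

left: (8)·(1/3) + (-2)·(2/9) + (-1)·(1/9) + (7)·(1/3) = 40/9.
center: (1)·(1/3) + (8)·(2/9) + (2)·(1/9) + (3)·(1/3) = 10/3.
The best pure response is left with expected payoff 40/9.

40/9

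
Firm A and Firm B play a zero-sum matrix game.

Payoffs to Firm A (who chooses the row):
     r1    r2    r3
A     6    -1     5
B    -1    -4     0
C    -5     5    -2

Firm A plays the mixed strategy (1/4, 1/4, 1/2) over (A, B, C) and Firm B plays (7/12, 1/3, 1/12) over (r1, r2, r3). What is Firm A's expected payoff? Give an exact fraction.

Against (7/12, 1/3, 1/12), each row's expected payoff is A: 43/12; B: -23/12; C: -17/12.
Taking the (1/4, 1/4, 1/2)-weighted average: (1/4)·(43/12) + (1/4)·(-23/12) + (1/2)·(-17/12) = -7/24.

-7/24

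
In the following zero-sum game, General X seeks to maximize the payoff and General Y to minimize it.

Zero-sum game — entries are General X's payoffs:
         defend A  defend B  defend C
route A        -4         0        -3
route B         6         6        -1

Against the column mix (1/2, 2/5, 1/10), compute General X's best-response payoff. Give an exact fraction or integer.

route A: (-4)·(1/2) + (0)·(2/5) + (-3)·(1/10) = -23/10.
route B: (6)·(1/2) + (6)·(2/5) + (-1)·(1/10) = 53/10.
The best pure response is route B with expected payoff 53/10.

53/10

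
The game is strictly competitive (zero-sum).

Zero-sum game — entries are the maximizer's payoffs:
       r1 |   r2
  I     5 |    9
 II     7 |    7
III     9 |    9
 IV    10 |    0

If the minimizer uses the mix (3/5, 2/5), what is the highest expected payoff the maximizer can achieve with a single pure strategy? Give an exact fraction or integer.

I: (5)·(3/5) + (9)·(2/5) = 33/5.
II: (7)·(3/5) + (7)·(2/5) = 7.
III: (9)·(3/5) + (9)·(2/5) = 9.
IV: (10)·(3/5) + (0)·(2/5) = 6.
The best pure response is III with expected payoff 9.

9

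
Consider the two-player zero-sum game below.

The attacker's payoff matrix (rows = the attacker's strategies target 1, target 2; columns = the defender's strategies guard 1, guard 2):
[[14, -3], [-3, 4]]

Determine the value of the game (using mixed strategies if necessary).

47/24

Row minima are -3 and -3, so the attacker's maximin is -3; column maxima are 14 and 4, so the defender's minimax is 4. These differ, so the equilibrium is in mixed strategies.
Let the attacker play target 1 with probability p. The defender is indifferent when 14p − 3(1−p) = −3p + 4(1−p), giving p = 7/24.
Let the defender play guard 1 with probability q. The attacker is indifferent when 14q − 3(1−q) = −3q + 4(1−q), giving q = 7/24.
The value is 14·(7/24) + (-3)·(17/24) = 47/24.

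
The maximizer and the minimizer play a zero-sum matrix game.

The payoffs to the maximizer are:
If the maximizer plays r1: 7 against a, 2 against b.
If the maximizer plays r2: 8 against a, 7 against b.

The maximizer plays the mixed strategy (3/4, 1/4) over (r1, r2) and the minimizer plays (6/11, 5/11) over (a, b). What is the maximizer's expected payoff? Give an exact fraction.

Against (6/11, 5/11), each row's expected payoff is r1: 52/11; r2: 83/11.
Taking the (3/4, 1/4)-weighted average: (3/4)·(52/11) + (1/4)·(83/11) = 239/44.

239/44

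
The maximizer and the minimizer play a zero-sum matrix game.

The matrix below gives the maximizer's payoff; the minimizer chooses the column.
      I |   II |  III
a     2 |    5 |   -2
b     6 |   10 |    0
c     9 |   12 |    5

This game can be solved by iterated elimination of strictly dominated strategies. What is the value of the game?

5

Row b is strictly dominated by row c (9>6, 12>10, 5>0); eliminate b.
Row a is strictly dominated by row c (9>2, 12>5, 5>-2); eliminate a.
Column I is strictly dominated by III for the minimizer (5<9); eliminate I.
Column II is strictly dominated by III for the minimizer (5<12); eliminate II.
Only (c, III) remains, with payoff 5.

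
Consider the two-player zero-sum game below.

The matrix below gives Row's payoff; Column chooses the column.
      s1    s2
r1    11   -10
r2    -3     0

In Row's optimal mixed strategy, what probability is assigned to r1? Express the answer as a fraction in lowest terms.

Row minima are -10 and -3, so Row's maximin is -3; column maxima are 11 and 0, so Column's minimax is 0. These differ, so the equilibrium is in mixed strategies.
Let Row play r1 with probability p. Column is indifferent when 11p − 3(1−p) = −10p, giving p = 1/8.

1/8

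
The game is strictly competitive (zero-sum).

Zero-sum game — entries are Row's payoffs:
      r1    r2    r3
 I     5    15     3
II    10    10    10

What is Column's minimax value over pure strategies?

10

The worst case (largest entry) in each column is r1: 10, r2: 15, r3: 10.
The best (smallest) of these is 10.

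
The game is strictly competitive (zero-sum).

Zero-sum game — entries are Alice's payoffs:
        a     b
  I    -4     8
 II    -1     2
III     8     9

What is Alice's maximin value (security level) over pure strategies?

8

The worst-case payoff for each row is I: -4, II: -1, III: 8.
The best of these is 8.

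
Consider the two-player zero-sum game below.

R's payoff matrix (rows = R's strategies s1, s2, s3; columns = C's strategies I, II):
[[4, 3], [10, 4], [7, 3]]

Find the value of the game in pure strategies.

Row minima: 3, 4, 3 → R's maximin is 4.
Column maxima: 10, 4 → C's minimax is 4.
They coincide at (s2, II), so the value is 4.

4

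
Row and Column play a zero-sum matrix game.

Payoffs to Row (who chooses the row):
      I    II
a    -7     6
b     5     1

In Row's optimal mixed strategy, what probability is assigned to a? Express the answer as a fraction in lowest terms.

4/17

Row minima are -7 and 1, so Row's maximin is 1; column maxima are 5 and 6, so Column's minimax is 5. These differ, so the equilibrium is in mixed strategies.
Let Row play a with probability p. Column is indifferent when −7p + 5(1−p) = 6p + (1−p), giving p = 4/17.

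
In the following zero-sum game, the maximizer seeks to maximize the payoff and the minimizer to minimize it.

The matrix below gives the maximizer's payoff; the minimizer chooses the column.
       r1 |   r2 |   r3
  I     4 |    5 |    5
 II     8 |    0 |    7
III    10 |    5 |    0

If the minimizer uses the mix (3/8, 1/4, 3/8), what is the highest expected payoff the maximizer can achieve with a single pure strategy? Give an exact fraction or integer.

45/8

I: (4)·(3/8) + (5)·(1/4) + (5)·(3/8) = 37/8.
II: (8)·(3/8) + (0)·(1/4) + (7)·(3/8) = 45/8.
III: (10)·(3/8) + (5)·(1/4) + (0)·(3/8) = 5.
The best pure response is II with expected payoff 45/8.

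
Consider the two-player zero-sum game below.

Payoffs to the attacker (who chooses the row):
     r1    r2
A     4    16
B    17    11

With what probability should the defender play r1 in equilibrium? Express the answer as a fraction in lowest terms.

5/18

Row minima are 4 and 11, so the attacker's maximin is 11; column maxima are 17 and 16, so the defender's minimax is 16. These differ, so the equilibrium is in mixed strategies.
Let the defender play r1 with probability q. The attacker is indifferent when 4q + 16(1−q) = 17q + 11(1−q), giving q = 5/18.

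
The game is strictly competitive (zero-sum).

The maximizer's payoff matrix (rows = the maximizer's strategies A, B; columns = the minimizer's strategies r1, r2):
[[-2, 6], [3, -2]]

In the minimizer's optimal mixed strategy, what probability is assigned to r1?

Row minima are -2 and -2, so the maximizer's maximin is -2; column maxima are 3 and 6, so the minimizer's minimax is 3. These differ, so the equilibrium is in mixed strategies.
Let the minimizer play r1 with probability q. The maximizer is indifferent when −2q + 6(1−q) = 3q − 2(1−q), giving q = 8/13.

8/13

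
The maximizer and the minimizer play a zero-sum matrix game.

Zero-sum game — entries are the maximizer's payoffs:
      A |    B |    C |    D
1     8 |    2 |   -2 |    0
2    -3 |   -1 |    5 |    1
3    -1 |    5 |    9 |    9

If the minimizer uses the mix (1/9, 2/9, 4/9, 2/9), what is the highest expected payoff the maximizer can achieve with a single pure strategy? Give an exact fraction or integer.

7

1: (8)·(1/9) + (2)·(2/9) + (-2)·(4/9) + (0)·(2/9) = 4/9.
2: (-3)·(1/9) + (-1)·(2/9) + (5)·(4/9) + (1)·(2/9) = 17/9.
3: (-1)·(1/9) + (5)·(2/9) + (9)·(4/9) + (9)·(2/9) = 7.
The best pure response is 3 with expected payoff 7.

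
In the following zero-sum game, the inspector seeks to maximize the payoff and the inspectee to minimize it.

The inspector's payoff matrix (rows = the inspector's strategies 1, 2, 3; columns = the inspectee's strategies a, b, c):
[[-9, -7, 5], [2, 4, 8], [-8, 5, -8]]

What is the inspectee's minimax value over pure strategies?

2

The worst case (largest entry) in each column is a: 2, b: 5, c: 8.
The best (smallest) of these is 2.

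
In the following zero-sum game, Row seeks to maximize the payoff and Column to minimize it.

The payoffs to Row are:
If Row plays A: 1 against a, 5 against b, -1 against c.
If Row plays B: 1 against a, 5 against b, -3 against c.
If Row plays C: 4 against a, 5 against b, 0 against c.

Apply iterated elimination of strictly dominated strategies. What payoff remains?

Column b is strictly dominated by a for Column (1<5, 1<5, 4<5); eliminate b.
Column a is strictly dominated by c for Column (-1<1, -3<1, 0<4); eliminate a.
Row A is strictly dominated by row C (0>-1); eliminate A.
Row B is strictly dominated by row C (0>-3); eliminate B.
Only (C, c) remains, with payoff 0.

0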